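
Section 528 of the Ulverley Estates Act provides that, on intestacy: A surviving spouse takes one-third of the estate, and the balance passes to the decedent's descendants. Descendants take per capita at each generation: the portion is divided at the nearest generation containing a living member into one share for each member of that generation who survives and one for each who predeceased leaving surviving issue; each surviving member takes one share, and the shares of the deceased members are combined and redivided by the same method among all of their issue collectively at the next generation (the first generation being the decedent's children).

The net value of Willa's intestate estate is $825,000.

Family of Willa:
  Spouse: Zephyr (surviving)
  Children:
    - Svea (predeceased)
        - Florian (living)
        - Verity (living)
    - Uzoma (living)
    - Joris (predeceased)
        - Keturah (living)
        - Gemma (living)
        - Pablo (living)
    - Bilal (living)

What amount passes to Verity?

Zephyr takes one-third of $825,000 = $275,000. The remaining $550,000 passes to the descendants.
The descendants' portion ($550,000) is divided at the children's generation into 4 shares of $137,500. Uzoma and Bilal each take $137,500. The 2 shares of the deceased (Svea and Joris) are combined into a pool of $275,000.
That pool ($275,000) is divided at the grandchildren's generation equally among Florian, Verity, Keturah, Gemma, and Pablo: $55,000 each.

Verity receives $55,000.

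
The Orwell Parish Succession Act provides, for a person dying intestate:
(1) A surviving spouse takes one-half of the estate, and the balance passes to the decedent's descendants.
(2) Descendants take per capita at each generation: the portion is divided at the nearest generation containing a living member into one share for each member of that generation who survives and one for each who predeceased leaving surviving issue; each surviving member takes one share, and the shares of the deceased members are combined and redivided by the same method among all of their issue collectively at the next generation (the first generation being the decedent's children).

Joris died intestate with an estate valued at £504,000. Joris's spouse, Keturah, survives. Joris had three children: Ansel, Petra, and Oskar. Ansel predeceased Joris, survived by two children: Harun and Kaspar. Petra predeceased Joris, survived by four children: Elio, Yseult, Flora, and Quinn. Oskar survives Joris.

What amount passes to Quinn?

Quinn receives £28,000.

Keturah takes one-half of £504,000 = £252,000. The remaining £252,000 passes to the descendants.
The descendants' portion (£252,000) is divided at the children's generation into 3 shares of £84,000. Oskar takes £84,000. The 2 shares of the deceased (Ansel and Petra) are combined into a pool of £168,000.
That pool (£168,000) is divided at the grandchildren's generation equally among Harun, Kaspar, Elio, Yseult, Flora, and Quinn: £28,000 each.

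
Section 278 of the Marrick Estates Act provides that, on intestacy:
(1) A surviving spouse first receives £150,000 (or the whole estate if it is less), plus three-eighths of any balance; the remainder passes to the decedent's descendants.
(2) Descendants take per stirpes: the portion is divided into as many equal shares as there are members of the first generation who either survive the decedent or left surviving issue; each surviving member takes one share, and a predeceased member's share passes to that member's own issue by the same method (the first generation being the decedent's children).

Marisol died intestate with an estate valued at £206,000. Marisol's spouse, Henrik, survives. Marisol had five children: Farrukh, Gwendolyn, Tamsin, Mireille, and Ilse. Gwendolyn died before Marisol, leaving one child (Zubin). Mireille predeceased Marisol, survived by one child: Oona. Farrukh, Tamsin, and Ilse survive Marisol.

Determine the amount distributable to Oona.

Henrik first takes £150,000, leaving a balance of £56,000. Henrik then takes three-eighths of the balance (£21,000), for a total of £171,000. The remaining £35,000 passes to the descendants.
The descendants' portion (£35,000) is divided into 5 shares of £7,000: Farrukh, Tamsin, and Ilse each take £7,000; Gwendolyn's £7,000 share passes to Gwendolyn's issue; Mireille's £7,000 share passes to Mireille's issue.
Gwendolyn's share (£7,000) passes entirely to Zubin.
Mireille's share (£7,000) passes entirely to Oona.

Oona receives £7,000.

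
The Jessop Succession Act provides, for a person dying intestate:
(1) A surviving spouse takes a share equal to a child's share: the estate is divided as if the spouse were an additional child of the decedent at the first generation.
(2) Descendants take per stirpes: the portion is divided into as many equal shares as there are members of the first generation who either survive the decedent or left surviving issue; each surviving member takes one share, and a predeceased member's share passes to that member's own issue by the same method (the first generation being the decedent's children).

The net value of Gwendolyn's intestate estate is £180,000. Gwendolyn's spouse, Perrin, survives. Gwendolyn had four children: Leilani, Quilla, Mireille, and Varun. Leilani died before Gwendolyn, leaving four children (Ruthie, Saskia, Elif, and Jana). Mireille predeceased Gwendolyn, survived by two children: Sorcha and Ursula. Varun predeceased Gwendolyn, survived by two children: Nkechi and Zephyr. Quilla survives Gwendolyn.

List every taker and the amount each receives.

Perrin: £36,000; Ruthie: £9,000; Saskia: £9,000; Elif: £9,000; Jana: £9,000; Quilla: £36,000; Sorcha: £18,000; Ursula: £18,000; Nkechi: £18,000; Zephyr: £18,000

The spouse counts as an additional share at the children's level, so there are 5 primary shares of £36,000. Perrin takes one such share (£36,000).
The children's combined portion (£144,000) is divided into 4 shares of £36,000: Quilla takes £36,000; Leilani's £36,000 share passes to Leilani's issue; Mireille's £36,000 share passes to Mireille's issue; Varun's £36,000 share passes to Varun's issue.
Leilani's share (£36,000) is divided into 4 shares of £9,000: Ruthie, Saskia, Elif, and Jana each take £9,000.
Mireille's share (£36,000) is divided into 2 shares of £18,000: Sorcha and Ursula each take £18,000.
Varun's share (£36,000) is divided into 2 shares of £18,000: Nkechi and Zephyr each take £18,000.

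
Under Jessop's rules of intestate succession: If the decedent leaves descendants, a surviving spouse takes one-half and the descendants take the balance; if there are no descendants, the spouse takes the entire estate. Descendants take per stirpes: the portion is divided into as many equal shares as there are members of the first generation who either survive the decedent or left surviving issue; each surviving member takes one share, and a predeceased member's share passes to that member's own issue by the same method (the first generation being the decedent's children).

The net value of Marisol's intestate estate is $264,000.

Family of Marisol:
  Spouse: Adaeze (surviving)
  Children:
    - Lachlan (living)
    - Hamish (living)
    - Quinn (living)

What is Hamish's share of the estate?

Adaeze takes one-half of $264,000 = $132,000. The remaining $132,000 passes to the descendants.
The descendants' portion ($132,000) is divided into 3 shares of $44,000: Lachlan, Hamish, and Quinn each take $44,000.

Hamish receives $44,000.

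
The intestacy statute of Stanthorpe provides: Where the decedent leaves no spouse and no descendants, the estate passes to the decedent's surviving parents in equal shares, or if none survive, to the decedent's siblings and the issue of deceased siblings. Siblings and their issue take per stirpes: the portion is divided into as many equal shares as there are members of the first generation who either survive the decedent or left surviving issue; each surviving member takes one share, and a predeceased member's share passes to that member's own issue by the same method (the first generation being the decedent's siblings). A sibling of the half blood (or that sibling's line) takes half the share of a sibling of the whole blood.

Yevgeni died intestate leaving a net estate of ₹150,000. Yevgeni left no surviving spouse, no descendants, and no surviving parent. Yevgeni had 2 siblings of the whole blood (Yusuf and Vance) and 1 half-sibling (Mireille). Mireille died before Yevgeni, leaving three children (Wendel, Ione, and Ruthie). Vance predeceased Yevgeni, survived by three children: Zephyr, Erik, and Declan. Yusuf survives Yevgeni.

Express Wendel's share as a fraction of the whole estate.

The entire ₹150,000 passes to the siblings and their issue.
Counting each half-blood sibling's line as half a unit, there are 5/2 units in ₹150,000, so one unit is ₹60,000. Whole-blood lines (Yusuf and Vance) take ₹60,000 each; half-blood lines (Mireille) take ₹30,000 each.
Mireille's share (₹30,000) is divided into 3 shares of ₹10,000: Wendel, Ione, and Ruthie each take ₹10,000.
Vance's share (₹60,000) is divided into 3 shares of ₹20,000: Zephyr, Erik, and Declan each take ₹20,000.

Wendel receives 1/15 of the estate.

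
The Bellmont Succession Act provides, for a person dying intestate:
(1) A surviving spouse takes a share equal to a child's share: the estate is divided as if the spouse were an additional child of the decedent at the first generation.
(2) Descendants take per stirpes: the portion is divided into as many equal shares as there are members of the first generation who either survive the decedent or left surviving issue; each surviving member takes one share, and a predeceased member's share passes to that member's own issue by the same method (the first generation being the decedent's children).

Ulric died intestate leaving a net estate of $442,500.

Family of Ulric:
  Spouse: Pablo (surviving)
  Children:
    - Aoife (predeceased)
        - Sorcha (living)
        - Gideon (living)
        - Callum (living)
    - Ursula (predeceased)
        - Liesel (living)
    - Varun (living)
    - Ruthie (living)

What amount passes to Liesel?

The spouse counts as an additional share at the children's level, so there are 5 primary shares of $88,500. Pablo takes one such share ($88,500).
The children's combined portion ($354,000) is divided into 4 shares of $88,500: Varun and Ruthie each take $88,500; Aoife's $88,500 share passes to Aoife's issue; Ursula's $88,500 share passes to Ursula's issue.
Aoife's share ($88,500) is divided into 3 shares of $29,500: Sorcha, Gideon, and Callum each take $29,500.
Ursula's share ($88,500) passes entirely to Liesel.

Liesel receives $88,500.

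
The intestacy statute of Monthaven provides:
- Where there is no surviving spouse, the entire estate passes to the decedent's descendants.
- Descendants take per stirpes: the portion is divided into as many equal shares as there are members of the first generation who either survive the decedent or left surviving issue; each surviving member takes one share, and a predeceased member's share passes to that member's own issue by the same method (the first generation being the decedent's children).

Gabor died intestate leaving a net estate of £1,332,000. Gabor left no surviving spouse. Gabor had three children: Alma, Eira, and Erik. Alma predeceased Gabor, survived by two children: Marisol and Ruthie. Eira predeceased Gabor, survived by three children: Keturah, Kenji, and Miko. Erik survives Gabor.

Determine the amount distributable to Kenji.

The entire £1,332,000 passes to the descendants.
That amount (£1,332,000) is divided into 3 shares of £444,000: Erik takes £444,000; Alma's £444,000 share passes to Alma's issue; Eira's £444,000 share passes to Eira's issue.
Alma's share (£444,000) is divided into 2 shares of £222,000: Marisol and Ruthie each take £222,000.
Eira's share (£444,000) is divided into 3 shares of £148,000: Keturah, Kenji, and Miko each take £148,000.

Kenji receives £148,000.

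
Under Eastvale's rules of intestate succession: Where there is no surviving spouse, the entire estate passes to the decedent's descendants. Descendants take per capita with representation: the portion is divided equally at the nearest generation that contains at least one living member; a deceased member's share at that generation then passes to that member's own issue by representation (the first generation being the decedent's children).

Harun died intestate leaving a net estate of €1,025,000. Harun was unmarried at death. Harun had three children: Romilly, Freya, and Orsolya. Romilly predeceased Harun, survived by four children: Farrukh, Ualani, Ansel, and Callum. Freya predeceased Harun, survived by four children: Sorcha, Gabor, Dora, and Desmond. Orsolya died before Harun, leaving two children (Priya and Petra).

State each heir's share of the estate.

The entire €1,025,000 passes to the descendants.
No child survives, so the initial division is made at the grandchildren's generation.
That amount (€1,025,000) is divided into 10 shares of €102,500: Farrukh, Ualani, Ansel, Callum, Sorcha, Gabor, Dora, Desmond, Priya, and Petra each take €102,500.

Farrukh: €102,500; Ualani: €102,500; Ansel: €102,500; Callum: €102,500; Sorcha: €102,500; Gabor: €102,500; Dora: €102,500; Desmond: €102,500; Priya: €102,500; Petra: €102,500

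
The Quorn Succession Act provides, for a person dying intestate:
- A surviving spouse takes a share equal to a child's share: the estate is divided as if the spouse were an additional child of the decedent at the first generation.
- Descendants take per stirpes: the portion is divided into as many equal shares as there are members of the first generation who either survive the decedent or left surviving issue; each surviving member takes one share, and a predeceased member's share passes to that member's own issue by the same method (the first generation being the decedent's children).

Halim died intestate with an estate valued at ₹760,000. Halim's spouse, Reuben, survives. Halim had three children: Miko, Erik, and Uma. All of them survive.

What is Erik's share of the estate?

Erik receives ₹190,000.

The spouse counts as an additional share at the children's level, so there are 4 primary shares of ₹190,000. Reuben takes one such share (₹190,000).
The children's combined portion (₹570,000) is divided into 3 shares of ₹190,000: Miko, Erik, and Uma each take ₹190,000.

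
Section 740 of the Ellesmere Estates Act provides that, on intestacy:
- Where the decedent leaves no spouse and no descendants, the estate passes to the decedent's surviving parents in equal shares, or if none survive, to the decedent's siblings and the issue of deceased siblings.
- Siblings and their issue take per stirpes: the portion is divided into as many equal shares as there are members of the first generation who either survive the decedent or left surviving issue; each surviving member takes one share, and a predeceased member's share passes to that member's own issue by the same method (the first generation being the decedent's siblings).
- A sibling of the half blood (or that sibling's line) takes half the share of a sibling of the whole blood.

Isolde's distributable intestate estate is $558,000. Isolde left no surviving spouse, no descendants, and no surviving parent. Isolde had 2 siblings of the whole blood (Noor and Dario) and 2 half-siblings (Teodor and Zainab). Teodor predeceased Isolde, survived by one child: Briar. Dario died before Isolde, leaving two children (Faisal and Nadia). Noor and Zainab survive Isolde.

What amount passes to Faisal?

The entire $558,000 passes to the siblings and their issue.
Counting each half-blood sibling's line as half a unit, there are 3 units in $558,000, so one unit is $186,000. Whole-blood lines (Noor and Dario) take $186,000 each; half-blood lines (Teodor and Zainab) take $93,000 each.
Teodor's share ($93,000) passes entirely to Briar.
Dario's share ($186,000) is divided into 2 shares of $93,000: Faisal and Nadia each take $93,000.

Faisal receives $93,000.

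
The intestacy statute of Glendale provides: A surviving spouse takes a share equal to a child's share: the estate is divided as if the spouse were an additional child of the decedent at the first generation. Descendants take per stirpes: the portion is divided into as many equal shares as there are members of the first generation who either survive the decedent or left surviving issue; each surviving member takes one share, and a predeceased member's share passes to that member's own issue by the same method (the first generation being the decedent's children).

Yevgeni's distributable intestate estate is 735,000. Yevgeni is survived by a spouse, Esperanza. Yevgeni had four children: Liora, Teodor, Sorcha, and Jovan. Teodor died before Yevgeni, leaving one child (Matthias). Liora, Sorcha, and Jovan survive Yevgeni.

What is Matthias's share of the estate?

Matthias receives 147,000.

The spouse counts as an additional share at the children's level, so there are 5 primary shares of 147,000. Esperanza takes one such share (147,000).
The children's combined portion (588,000) is divided into 4 shares of 147,000: Liora, Sorcha, and Jovan each take 147,000; Teodor's 147,000 share passes to Teodor's issue.
Teodor's share (147,000) passes entirely to Matthias.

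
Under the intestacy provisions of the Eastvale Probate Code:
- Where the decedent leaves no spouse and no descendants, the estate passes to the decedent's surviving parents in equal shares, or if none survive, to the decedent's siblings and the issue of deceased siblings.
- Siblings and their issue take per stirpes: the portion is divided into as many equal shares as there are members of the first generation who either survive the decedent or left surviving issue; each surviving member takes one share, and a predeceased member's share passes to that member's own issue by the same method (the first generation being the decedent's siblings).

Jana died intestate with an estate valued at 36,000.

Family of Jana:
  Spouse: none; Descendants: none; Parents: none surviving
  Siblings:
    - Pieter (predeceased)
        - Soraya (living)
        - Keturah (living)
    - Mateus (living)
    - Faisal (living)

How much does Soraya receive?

Soraya receives 6,000.

The entire 36,000 passes to the siblings and their issue.
That amount (36,000) is divided into 3 shares of 12,000: Mateus and Faisal each take 12,000; Pieter's 12,000 share passes to Pieter's issue.
Pieter's share (12,000) is divided into 2 shares of 6,000: Soraya and Keturah each take 6,000.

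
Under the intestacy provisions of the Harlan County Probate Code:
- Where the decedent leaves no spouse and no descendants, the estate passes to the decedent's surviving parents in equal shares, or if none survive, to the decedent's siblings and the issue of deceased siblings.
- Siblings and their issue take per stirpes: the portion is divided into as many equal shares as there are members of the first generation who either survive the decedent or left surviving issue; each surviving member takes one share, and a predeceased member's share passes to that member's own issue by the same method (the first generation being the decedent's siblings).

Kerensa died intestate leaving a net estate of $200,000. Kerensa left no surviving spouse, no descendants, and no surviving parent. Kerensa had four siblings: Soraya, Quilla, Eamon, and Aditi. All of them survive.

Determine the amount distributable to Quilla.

The entire $200,000 passes to the siblings and their issue.
That amount ($200,000) is divided into 4 shares of $50,000: Soraya, Quilla, Eamon, and Aditi each take $50,000.

Quilla receives $50,000.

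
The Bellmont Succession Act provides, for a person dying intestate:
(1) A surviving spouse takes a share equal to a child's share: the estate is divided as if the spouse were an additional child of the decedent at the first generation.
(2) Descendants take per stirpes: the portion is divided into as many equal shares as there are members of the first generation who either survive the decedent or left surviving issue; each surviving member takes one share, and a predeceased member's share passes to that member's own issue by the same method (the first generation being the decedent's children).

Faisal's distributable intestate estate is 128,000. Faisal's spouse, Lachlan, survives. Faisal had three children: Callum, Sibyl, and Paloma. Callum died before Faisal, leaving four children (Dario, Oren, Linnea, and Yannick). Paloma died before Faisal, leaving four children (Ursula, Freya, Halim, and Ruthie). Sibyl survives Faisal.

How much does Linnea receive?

The spouse counts as an additional share at the children's level, so there are 4 primary shares of 32,000. Lachlan takes one such share (32,000).
The children's combined portion (96,000) is divided into 3 shares of 32,000: Sibyl takes 32,000; Callum's 32,000 share passes to Callum's issue; Paloma's 32,000 share passes to Paloma's issue.
Callum's share (32,000) is divided into 4 shares of 8,000: Dario, Oren, Linnea, and Yannick each take 8,000.
Paloma's share (32,000) is divided into 4 shares of 8,000: Ursula, Freya, Halim, and Ruthie each take 8,000.

Linnea receives 8,000.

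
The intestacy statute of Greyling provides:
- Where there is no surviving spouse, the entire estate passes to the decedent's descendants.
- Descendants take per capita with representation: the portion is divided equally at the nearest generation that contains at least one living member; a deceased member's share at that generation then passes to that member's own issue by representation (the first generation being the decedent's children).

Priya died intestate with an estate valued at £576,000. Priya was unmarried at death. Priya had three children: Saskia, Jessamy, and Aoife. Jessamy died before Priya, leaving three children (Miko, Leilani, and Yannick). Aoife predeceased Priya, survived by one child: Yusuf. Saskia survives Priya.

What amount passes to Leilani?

The entire £576,000 passes to the descendants.
That amount (£576,000) is divided into 3 shares of £192,000: Saskia takes £192,000; Jessamy's £192,000 share passes to Jessamy's issue; Aoife's £192,000 share passes to Aoife's issue.
Jessamy's share (£192,000) is divided into 3 shares of £64,000: Miko, Leilani, and Yannick each take £64,000.
Aoife's share (£192,000) passes entirely to Yusuf.

Leilani receives £64,000.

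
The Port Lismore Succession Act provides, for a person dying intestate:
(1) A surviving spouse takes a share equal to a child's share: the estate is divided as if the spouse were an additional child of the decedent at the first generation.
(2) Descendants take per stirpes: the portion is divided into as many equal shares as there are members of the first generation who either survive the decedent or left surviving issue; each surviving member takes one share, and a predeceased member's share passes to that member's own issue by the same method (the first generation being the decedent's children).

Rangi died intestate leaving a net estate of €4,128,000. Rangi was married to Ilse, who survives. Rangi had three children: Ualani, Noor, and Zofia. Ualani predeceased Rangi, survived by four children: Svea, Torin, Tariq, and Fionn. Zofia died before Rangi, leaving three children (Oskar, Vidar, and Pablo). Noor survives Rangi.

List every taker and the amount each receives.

Ilse: €1,032,000; Svea: €258,000; Torin: €258,000; Tariq: €258,000; Fionn: €258,000; Noor: €1,032,000; Oskar: €344,000; Vidar: €344,000; Pablo: €344,000

The spouse counts as an additional share at the children's level, so there are 4 primary shares of €1,032,000. Ilse takes one such share (€1,032,000).
The children's combined portion (€3,096,000) is divided into 3 shares of €1,032,000: Noor takes €1,032,000; Ualani's €1,032,000 share passes to Ualani's issue; Zofia's €1,032,000 share passes to Zofia's issue.
Ualani's share (€1,032,000) is divided into 4 shares of €258,000: Svea, Torin, Tariq, and Fionn each take €258,000.
Zofia's share (€1,032,000) is divided into 3 shares of €344,000: Oskar, Vidar, and Pablo each take €344,000.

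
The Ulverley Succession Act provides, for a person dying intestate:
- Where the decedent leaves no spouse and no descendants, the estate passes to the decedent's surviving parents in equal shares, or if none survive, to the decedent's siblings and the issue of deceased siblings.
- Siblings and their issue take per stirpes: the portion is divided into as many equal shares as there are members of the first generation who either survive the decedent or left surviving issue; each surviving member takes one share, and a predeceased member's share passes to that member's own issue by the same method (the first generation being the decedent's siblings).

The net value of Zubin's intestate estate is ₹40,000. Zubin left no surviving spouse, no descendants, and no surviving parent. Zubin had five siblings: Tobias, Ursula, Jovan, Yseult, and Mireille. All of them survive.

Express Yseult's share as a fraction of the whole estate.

The entire ₹40,000 passes to the siblings and their issue.
That amount (₹40,000) is divided into 5 shares of ₹8,000: Tobias, Ursula, Jovan, Yseult, and Mireille each take ₹8,000.

Yseult receives 1/5 of the estate.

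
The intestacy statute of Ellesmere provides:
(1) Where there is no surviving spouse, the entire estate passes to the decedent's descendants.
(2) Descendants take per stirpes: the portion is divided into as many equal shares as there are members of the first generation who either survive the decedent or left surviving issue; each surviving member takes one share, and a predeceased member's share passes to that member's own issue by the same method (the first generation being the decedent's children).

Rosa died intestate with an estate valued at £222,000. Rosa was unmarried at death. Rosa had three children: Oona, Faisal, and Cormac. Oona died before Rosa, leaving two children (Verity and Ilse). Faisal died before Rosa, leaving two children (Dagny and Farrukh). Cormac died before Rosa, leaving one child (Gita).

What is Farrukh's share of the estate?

The entire £222,000 passes to the descendants.
That amount (£222,000) is divided into 3 shares of £74,000: Oona's £74,000 share passes to Oona's issue; Faisal's £74,000 share passes to Faisal's issue; Cormac's £74,000 share passes to Cormac's issue.
Oona's share (£74,000) is divided into 2 shares of £37,000: Verity and Ilse each take £37,000.
Faisal's share (£74,000) is divided into 2 shares of £37,000: Dagny and Farrukh each take £37,000.
Cormac's share (£74,000) passes entirely to Gita.

Farrukh receives £37,000.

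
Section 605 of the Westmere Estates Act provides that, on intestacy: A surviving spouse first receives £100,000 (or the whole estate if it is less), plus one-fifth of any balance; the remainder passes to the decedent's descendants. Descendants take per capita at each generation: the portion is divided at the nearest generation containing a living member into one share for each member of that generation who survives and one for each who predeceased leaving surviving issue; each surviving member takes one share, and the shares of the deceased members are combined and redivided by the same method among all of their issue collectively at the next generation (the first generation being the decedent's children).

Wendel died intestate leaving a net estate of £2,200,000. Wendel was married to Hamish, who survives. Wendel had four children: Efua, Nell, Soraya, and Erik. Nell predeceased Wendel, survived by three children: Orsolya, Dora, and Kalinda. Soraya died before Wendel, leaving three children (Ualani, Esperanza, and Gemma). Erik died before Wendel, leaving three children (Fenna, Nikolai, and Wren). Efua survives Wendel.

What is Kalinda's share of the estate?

Hamish first takes £100,000, leaving a balance of £2,100,000. Hamish then takes one-fifth of the balance (£420,000), for a total of £520,000. The remaining £1,680,000 passes to the descendants.
The descendants' portion (£1,680,000) is divided at the children's generation into 4 shares of £420,000. Efua takes £420,000. The 3 shares of the deceased (Nell, Soraya, and Erik) are combined into a pool of £1,260,000.
That pool (£1,260,000) is divided at the grandchildren's generation equally among Orsolya, Dora, Kalinda, Ualani, Esperanza, Gemma, Fenna, Nikolai, and Wren: £140,000 each.

Kalinda receives £140,000.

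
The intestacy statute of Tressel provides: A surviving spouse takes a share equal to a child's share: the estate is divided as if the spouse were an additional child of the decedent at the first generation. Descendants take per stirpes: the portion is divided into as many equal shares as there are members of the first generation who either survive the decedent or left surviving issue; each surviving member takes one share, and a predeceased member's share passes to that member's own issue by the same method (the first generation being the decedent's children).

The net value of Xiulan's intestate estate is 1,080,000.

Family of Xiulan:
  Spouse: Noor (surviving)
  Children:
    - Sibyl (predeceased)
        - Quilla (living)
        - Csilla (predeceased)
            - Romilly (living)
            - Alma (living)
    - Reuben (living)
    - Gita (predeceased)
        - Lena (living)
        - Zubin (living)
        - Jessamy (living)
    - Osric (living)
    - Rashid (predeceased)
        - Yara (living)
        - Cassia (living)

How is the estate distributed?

The spouse counts as an additional share at the children's level, so there are 6 primary shares of 180,000. Noor takes one such share (180,000).
The children's combined portion (900,000) is divided into 5 shares of 180,000: Reuben and Osric each take 180,000; Sibyl's 180,000 share passes to Sibyl's issue; Gita's 180,000 share passes to Gita's issue; Rashid's 180,000 share passes to Rashid's issue.
Sibyl's share (180,000) is divided into 2 shares of 90,000: Quilla takes 90,000; Csilla's 90,000 share passes to Csilla's issue.
Csilla's share (90,000) is divided into 2 shares of 45,000: Romilly and Alma each take 45,000.
Gita's share (180,000) is divided into 3 shares of 60,000: Lena, Zubin, and Jessamy each take 60,000.
Rashid's share (180,000) is divided into 2 shares of 90,000: Yara and Cassia each take 90,000.

Noor: 180,000; Quilla: 90,000; Romilly: 45,000; Alma: 45,000; Reuben: 180,000; Lena: 60,000; Zubin: 60,000; Jessamy: 60,000; Osric: 180,000; Yara: 90,000; Cassia: 90,000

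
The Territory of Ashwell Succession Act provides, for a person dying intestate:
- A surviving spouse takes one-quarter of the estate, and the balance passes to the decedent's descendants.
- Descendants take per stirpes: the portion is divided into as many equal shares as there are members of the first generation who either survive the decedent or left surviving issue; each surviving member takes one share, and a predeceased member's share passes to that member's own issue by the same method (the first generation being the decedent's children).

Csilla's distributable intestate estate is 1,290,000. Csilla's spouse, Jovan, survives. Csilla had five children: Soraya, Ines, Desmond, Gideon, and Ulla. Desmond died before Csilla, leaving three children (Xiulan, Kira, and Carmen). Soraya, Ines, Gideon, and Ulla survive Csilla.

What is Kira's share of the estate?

Kira receives 64,500.

Jovan takes one-quarter of 1,290,000 = 322,500. The remaining 967,500 passes to the descendants.
The descendants' portion (967,500) is divided into 5 shares of 193,500: Soraya, Ines, Gideon, and Ulla each take 193,500; Desmond's 193,500 share passes to Desmond's issue.
Desmond's share (193,500) is divided into 3 shares of 64,500: Xiulan, Kira, and Carmen each take 64,500.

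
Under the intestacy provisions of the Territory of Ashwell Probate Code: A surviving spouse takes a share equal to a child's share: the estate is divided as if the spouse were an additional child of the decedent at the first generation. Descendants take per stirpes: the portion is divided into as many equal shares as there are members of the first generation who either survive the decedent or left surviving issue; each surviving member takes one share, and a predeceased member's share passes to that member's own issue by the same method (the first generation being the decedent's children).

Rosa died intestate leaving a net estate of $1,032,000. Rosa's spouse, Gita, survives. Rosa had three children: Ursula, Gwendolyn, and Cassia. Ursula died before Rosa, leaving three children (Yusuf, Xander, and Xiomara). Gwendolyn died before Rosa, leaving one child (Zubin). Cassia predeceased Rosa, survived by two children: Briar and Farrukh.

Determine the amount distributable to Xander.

Xander receives $86,000.

The spouse counts as an additional share at the children's level, so there are 4 primary shares of $258,000. Gita takes one such share ($258,000).
The children's combined portion ($774,000) is divided into 3 shares of $258,000: Ursula's $258,000 share passes to Ursula's issue; Gwendolyn's $258,000 share passes to Gwendolyn's issue; Cassia's $258,000 share passes to Cassia's issue.
Ursula's share ($258,000) is divided into 3 shares of $86,000: Yusuf, Xander, and Xiomara each take $86,000.
Gwendolyn's share ($258,000) passes entirely to Zubin.
Cassia's share ($258,000) is divided into 2 shares of $129,000: Briar and Farrukh each take $129,000.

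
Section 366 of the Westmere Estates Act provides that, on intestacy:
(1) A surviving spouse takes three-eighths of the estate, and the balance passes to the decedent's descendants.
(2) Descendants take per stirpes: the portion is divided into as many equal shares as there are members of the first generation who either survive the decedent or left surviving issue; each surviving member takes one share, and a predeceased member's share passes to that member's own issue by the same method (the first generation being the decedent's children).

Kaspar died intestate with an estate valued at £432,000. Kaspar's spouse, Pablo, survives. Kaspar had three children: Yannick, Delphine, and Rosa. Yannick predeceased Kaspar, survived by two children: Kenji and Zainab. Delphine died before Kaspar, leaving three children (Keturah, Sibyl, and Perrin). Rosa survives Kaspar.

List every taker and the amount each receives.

Pablo takes three-eighths of £432,000 = £162,000. The remaining £270,000 passes to the descendants.
The descendants' portion (£270,000) is divided into 3 shares of £90,000: Rosa takes £90,000; Yannick's £90,000 share passes to Yannick's issue; Delphine's £90,000 share passes to Delphine's issue.
Yannick's share (£90,000) is divided into 2 shares of £45,000: Kenji and Zainab each take £45,000.
Delphine's share (£90,000) is divided into 3 shares of £30,000: Keturah, Sibyl, and Perrin each take £30,000.

Pablo: £162,000; Kenji: £45,000; Zainab: £45,000; Keturah: £30,000; Sibyl: £30,000; Perrin: £30,000; Rosa: £90,000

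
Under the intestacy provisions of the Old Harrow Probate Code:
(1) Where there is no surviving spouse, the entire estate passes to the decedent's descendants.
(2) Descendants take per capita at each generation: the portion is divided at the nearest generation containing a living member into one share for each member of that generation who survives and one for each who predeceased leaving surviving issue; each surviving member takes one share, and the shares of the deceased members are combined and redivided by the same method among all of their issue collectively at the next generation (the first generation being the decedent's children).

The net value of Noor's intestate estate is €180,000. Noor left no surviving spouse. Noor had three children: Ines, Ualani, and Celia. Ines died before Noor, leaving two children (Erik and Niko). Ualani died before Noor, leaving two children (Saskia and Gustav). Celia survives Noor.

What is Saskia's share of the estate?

The entire €180,000 passes to the descendants.
That amount (€180,000) is divided at the children's generation into 3 shares of €60,000. Celia takes €60,000. The 2 shares of the deceased (Ines and Ualani) are combined into a pool of €120,000.
That pool (€120,000) is divided at the grandchildren's generation equally among Erik, Niko, Saskia, and Gustav: €30,000 each.

Saskia receives €30,000.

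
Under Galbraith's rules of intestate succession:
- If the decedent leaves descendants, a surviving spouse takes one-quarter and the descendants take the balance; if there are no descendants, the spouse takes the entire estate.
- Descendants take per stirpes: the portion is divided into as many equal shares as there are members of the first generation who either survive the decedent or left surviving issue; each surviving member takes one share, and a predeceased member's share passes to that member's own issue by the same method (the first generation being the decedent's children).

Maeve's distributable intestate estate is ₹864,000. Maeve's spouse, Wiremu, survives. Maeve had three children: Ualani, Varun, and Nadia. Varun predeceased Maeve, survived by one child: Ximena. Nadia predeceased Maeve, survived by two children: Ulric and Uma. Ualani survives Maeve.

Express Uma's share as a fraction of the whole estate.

Uma receives 1/8 of the estate.

Wiremu takes one-quarter of ₹864,000 = ₹216,000. The remaining ₹648,000 passes to the descendants.
The descendants' portion (₹648,000) is divided into 3 shares of ₹216,000: Ualani takes ₹216,000; Varun's ₹216,000 share passes to Varun's issue; Nadia's ₹216,000 share passes to Nadia's issue.
Varun's share (₹216,000) passes entirely to Ximena.
Nadia's share (₹216,000) is divided into 2 shares of ₹108,000: Ulric and Uma each take ₹108,000.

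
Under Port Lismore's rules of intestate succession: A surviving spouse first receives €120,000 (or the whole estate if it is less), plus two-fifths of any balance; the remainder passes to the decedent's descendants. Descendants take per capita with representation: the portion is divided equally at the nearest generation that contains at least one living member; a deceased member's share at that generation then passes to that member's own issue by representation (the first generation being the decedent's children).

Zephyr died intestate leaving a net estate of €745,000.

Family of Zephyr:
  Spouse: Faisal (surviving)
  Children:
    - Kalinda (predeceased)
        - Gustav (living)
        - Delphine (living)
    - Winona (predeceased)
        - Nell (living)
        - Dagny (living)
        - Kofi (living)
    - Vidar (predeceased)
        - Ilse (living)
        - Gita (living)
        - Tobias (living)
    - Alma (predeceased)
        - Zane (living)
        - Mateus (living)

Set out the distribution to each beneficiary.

Faisal: €370,000; Gustav: €37,500; Delphine: €37,500; Nell: €37,500; Dagny: €37,500; Kofi: €37,500; Ilse: €37,500; Gita: €37,500; Tobias: €37,500; Zane: €37,500; Mateus: €37,500

Faisal first takes €120,000, leaving a balance of €625,000. Faisal then takes two-fifths of the balance (€250,000), for a total of €370,000. The remaining €375,000 passes to the descendants.
No child survives, so the initial division is made at the grandchildren's generation.
The descendants' portion (€375,000) is divided into 10 shares of €37,500: Gustav, Delphine, Nell, Dagny, Kofi, Ilse, Gita, Tobias, Zane, and Mateus each take €37,500.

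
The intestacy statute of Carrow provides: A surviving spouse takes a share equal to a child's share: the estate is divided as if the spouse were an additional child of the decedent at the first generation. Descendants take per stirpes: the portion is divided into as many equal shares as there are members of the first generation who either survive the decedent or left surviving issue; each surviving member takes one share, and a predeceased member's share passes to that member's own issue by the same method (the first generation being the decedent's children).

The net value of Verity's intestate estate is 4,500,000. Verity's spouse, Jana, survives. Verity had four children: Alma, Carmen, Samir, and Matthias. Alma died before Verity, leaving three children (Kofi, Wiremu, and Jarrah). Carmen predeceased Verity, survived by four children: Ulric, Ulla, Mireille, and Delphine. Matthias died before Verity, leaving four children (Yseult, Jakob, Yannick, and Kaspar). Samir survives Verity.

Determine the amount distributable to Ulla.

The spouse counts as an additional share at the children's level, so there are 5 primary shares of 900,000. Jana takes one such share (900,000).
The children's combined portion (3,600,000) is divided into 4 shares of 900,000: Samir takes 900,000; Alma's 900,000 share passes to Alma's issue; Carmen's 900,000 share passes to Carmen's issue; Matthias's 900,000 share passes to Matthias's issue.
Alma's share (900,000) is divided into 3 shares of 300,000: Kofi, Wiremu, and Jarrah each take 300,000.
Carmen's share (900,000) is divided into 4 shares of 225,000: Ulric, Ulla, Mireille, and Delphine each take 225,000.
Matthias's share (900,000) is divided into 4 shares of 225,000: Yseult, Jakob, Yannick, and Kaspar each take 225,000.

Ulla receives 225,000.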